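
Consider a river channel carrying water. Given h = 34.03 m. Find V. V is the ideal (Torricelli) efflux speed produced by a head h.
Formula: V = \sqrt{2 g h}
V = √(2·9.81·34.03) = 25.84 m/s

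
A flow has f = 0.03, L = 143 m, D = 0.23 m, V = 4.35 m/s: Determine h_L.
Formula: h_L = f \frac{L}{D} \frac{V^2}{2g}
h_L = 0.03·(143/0.23)·4.35²/(2·9.81) = 17.99 m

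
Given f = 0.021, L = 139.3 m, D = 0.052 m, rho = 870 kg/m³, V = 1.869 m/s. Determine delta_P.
Formula: \Delta P = f \frac{L}{D} \frac{\rho V^2}{2}
delta_P = 0.021·(139.3/0.052)·0.5·870·1.869²/1000 = 85.48 kPa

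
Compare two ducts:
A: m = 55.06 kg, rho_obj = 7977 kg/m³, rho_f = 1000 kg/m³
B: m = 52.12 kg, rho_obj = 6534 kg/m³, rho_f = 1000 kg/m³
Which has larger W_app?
W_app(A) = 472.4 N, W_app(B) = 433 N. Answer: A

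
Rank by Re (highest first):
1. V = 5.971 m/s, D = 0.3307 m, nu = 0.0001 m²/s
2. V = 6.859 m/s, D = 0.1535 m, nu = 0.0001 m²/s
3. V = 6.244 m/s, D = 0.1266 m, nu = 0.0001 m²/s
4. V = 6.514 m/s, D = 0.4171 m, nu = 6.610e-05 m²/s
Case 1: Re = 19746
Case 2: Re = 10529
Case 3: Re = 7905
Case 4: Re = 41104
Ranking (highest first): 4, 1, 2, 3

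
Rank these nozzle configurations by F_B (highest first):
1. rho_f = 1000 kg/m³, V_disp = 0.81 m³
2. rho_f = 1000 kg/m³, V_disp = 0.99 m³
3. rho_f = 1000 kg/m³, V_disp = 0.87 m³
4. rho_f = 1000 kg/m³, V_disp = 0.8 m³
Case 1: F_B = 7946 N
Case 2: F_B = 9712 N
Case 3: F_B = 8535 N
Case 4: F_B = 7848 N
Ranking (highest first): 2, 3, 1, 4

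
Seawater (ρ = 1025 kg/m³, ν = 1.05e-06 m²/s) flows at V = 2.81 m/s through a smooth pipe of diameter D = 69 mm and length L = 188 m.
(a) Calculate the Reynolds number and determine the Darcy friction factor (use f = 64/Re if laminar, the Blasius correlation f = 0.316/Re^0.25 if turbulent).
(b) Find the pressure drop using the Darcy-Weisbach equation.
(a) Re = V·D/ν = 2.81·0.069/1.05e-06 = 184660 → turbulent (Re > 4000); f = 0.316/Re^0.25 = 0.316/184660^0.25 = 0.015244 (Blasius is strictly valid for Re ≲ 1e5; used here as the smooth-pipe estimate the problem specifies)
(b) Darcy-Weisbach: ΔP = f·(L/D)·½ρV²/1000 = 0.015244·(188/0.069)·½·1025·2.81²/1000 = 168.1 kPa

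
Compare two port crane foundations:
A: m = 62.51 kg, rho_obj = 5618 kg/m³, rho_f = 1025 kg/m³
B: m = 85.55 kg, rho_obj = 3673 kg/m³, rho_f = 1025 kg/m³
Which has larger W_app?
W_app(A) = 501.3 N, W_app(B) = 605 N. Answer: B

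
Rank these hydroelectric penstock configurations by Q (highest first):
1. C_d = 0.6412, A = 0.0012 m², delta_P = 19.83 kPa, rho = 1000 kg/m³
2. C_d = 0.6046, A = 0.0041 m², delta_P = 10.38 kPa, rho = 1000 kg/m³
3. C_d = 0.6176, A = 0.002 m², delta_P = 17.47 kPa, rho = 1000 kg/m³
Case 1: Q = 4.846 L/s
Case 2: Q = 11.29 L/s
Case 3: Q = 7.301 L/s
Ranking (highest first): 2, 3, 1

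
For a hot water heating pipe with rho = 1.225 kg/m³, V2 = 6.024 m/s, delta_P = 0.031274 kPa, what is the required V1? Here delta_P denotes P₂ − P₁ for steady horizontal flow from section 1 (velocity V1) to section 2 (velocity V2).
Formula: \Delta P = \frac{1}{2} \rho (V_1^2 - V_2^2)
Substituting knowns: 0.031274 = 0.5·1.225·(V1² − 6.024²)/1000
Solving for V1: V1 = √(6.024² + 2·(0.031274·1000)/1.225) = 9.346 m/s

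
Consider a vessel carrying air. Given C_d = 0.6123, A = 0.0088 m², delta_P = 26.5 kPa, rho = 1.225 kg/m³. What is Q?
Formula: Q = C_d A \sqrt{\frac{2 \Delta P}{\rho}}
Q = 0.6123·0.0088·√(2·(26.5·1000)/1.225)·1000 = 1121 L/s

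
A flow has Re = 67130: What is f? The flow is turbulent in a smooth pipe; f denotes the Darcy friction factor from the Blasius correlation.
Formula: f = \frac{0.316}{Re^{0.25}}
f = 0.316/67130^0.25 = 0.01963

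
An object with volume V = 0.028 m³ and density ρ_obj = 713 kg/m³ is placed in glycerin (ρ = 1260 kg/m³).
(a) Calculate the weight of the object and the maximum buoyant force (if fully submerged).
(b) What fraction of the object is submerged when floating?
(a) W=rho_obj*g*V=713*9.81*0.028=195.8 N; F_B(max)=rho*g*V=1260*9.81*0.028=346.1 N
(b) Floating fraction=rho_obj/rho=713/1260=0.566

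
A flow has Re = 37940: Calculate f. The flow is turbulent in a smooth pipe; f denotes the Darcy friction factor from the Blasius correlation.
Formula: f = \frac{0.316}{Re^{0.25}}
f = 0.316/37940^0.25 = 0.02264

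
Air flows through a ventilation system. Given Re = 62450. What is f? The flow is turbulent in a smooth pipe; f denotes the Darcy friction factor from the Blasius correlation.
Formula: f = \frac{0.316}{Re^{0.25}}
f = 0.316/62450^0.25 = 0.01999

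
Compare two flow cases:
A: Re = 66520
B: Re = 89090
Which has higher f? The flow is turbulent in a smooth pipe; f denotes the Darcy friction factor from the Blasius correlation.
f(A) = 0.01968, f(B) = 0.01829. Answer: A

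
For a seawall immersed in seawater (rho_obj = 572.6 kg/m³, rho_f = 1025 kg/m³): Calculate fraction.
Formula: f_{sub} = \frac{\rho_{obj}}{\rho_f}
fraction = 572.6/1025 = 0.5586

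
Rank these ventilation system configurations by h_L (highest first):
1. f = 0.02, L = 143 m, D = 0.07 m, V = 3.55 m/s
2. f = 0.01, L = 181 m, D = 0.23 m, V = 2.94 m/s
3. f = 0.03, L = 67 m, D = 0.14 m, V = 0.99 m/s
Case 1: h_L = 26.24 m
Case 2: h_L = 3.467 m
Case 3: h_L = 0.7172 m
Ranking (highest first): 1, 2, 3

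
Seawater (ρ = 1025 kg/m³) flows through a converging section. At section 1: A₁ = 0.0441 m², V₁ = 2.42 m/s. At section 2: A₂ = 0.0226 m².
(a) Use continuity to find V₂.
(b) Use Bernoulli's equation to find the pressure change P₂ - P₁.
(a) Continuity: A₁V₁=A₂V₂ -> V₂=A₁V₁/A₂=0.0441*2.42/0.0226=4.72 m/s
(b) Bernoulli: P₂-P₁=0.5*rho*(V₁^2-V₂^2)/1000=0.5*1025*(2.42^2-4.72^2)/1000=-8.416 kPa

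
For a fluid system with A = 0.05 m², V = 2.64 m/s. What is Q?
Formula: Q = A V
Q = 0.05·2.64·1000 = 132 L/s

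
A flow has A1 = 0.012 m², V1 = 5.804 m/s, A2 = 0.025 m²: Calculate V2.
Formula: V_2 = \frac{A_1 V_1}{A_2}
V2 = 0.012·5.804/0.025 = 2.786 m/s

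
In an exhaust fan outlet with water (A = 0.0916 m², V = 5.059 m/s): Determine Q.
Formula: Q = A V
Q = 0.0916·5.059·1000 = 463.4 L/s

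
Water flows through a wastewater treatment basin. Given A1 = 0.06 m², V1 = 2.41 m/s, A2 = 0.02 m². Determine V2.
Formula: V_2 = \frac{A_1 V_1}{A_2}
V2 = 0.06·2.41/0.02 = 7.23 m/s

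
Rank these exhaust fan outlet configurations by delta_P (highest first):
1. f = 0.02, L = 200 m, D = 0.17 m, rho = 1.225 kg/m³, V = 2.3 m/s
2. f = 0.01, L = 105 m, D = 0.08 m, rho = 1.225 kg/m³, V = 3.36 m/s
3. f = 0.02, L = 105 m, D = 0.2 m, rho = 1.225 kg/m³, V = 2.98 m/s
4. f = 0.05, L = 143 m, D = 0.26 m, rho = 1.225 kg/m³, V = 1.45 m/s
Case 1: delta_P = 0.07624 kPa
Case 2: delta_P = 0.09076 kPa
Case 3: delta_P = 0.05711 kPa
Case 4: delta_P = 0.03541 kPa
Ranking (highest first): 2, 1, 3, 4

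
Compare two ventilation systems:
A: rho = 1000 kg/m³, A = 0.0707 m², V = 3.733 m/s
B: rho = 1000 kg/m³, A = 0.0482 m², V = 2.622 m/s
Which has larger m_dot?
m_dot(A) = 263.9 kg/s, m_dot(B) = 126.4 kg/s. Answer: A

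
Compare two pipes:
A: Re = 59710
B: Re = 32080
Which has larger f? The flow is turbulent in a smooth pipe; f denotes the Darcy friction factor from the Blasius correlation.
f(A) = 0.02022, f(B) = 0.02361. Answer: B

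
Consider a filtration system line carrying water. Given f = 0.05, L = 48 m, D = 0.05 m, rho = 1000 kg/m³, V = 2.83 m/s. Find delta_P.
Formula: \Delta P = f \frac{L}{D} \frac{\rho V^2}{2}
delta_P = 0.05·(48/0.05)·0.5·1000·2.83²/1000 = 192.2 kPa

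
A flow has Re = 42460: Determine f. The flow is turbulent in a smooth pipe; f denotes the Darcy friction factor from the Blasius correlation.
Formula: f = \frac{0.316}{Re^{0.25}}
f = 0.316/42460^0.25 = 0.02201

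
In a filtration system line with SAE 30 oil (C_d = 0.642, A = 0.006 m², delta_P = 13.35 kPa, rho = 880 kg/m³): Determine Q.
Formula: Q = C_d A \sqrt{\frac{2 \Delta P}{\rho}}
Q = 0.642·0.006·√(2·(13.35·1000)/880)·1000 = 21.22 L/s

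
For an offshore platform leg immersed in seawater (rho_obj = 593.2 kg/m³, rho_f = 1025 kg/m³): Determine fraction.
Formula: f_{sub} = \frac{\rho_{obj}}{\rho_f}
fraction = 593.2/1025 = 0.5787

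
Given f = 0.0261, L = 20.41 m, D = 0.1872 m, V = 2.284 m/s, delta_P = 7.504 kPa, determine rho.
Formula: \Delta P = f \frac{L}{D} \frac{\rho V^2}{2}
Substituting knowns: 7.504 = 0.0261·(20.41/0.1872)·0.5·rho·2.284²/1000
Solving for rho: rho = (7.504·1000)/(0.0261·(20.41/0.1872)·0.5·2.284²) = 1011 kg/m³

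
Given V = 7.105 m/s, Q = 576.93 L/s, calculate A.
Formula: Q = A V
Substituting knowns: 576.93 = A·7.105·1000
Solving for A: A = (576.93/1000)/7.105 = 0.0812 m²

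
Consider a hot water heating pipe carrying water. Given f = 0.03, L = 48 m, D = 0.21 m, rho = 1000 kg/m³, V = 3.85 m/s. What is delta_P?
Formula: \Delta P = f \frac{L}{D} \frac{\rho V^2}{2}
delta_P = 0.03·(48/0.21)·0.5·1000·3.85²/1000 = 50.82 kPa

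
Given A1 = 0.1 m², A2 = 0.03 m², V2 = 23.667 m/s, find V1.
Formula: V_2 = \frac{A_1 V_1}{A_2}
Substituting knowns: 23.667 = 0.1·V1/0.03
Solving for V1: V1 = 23.667·0.03/0.1 = 7.1 m/s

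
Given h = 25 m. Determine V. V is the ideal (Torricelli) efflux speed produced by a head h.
Formula: V = \sqrt{2 g h}
V = √(2·9.81·25) = 22.15 m/s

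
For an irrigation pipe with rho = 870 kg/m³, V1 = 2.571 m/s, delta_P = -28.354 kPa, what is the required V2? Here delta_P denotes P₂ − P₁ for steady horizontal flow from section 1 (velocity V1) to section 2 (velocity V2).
Formula: \Delta P = \frac{1}{2} \rho (V_1^2 - V_2^2)
Substituting knowns: -28.354 = 0.5·870·(2.571² − V2²)/1000
Solving for V2: V2 = √(2.571² − 2·(-28.354·1000)/870) = 8.473 m/s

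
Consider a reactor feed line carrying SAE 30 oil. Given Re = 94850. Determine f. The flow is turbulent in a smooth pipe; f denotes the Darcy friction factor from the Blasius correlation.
Formula: f = \frac{0.316}{Re^{0.25}}
f = 0.316/94850^0.25 = 0.01801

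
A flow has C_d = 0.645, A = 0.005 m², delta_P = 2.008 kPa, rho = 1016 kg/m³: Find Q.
Formula: Q = C_d A \sqrt{\frac{2 \Delta P}{\rho}}
Q = 0.645·0.005·√(2·(2.008·1000)/1016)·1000 = 6.412 L/s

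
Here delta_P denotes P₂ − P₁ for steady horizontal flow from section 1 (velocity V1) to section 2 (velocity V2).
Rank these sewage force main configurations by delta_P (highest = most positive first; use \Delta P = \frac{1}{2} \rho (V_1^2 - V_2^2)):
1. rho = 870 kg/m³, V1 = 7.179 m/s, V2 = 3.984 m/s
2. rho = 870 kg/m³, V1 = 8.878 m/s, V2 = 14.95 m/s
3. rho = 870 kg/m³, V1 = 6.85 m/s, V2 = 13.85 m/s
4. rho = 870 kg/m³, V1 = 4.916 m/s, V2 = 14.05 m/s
Case 1: delta_P = 15.51 kPa
Case 2: delta_P = -62.94 kPa
Case 3: delta_P = -63.03 kPa
Case 4: delta_P = -75.36 kPa
Ranking (highest first): 1, 2, 3, 4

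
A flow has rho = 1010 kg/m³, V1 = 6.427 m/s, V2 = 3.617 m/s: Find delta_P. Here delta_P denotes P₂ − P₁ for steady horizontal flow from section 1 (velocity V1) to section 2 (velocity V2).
Formula: \Delta P = \frac{1}{2} \rho (V_1^2 - V_2^2)
delta_P = 0.5·1010·(6.427² − 3.617²)/1000 = 14.25 kPa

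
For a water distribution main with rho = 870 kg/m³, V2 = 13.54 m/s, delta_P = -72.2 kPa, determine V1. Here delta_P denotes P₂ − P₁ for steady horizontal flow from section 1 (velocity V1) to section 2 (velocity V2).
Formula: \Delta P = \frac{1}{2} \rho (V_1^2 - V_2^2)
Substituting knowns: -72.2 = 0.5·870·(V1² − 13.54²)/1000
Solving for V1: V1 = √(13.54² + 2·(-72.2·1000)/870) = 4.166 m/s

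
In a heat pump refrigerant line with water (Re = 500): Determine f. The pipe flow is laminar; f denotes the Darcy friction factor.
Formula: f = \frac{64}{Re}
f = 64/500 = 0.128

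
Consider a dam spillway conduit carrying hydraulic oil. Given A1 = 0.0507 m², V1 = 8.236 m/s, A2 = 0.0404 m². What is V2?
Formula: V_2 = \frac{A_1 V_1}{A_2}
V2 = 0.0507·8.236/0.0404 = 10.34 m/s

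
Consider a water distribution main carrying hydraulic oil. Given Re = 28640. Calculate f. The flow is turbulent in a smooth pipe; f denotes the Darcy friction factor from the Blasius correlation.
Formula: f = \frac{0.316}{Re^{0.25}}
f = 0.316/28640^0.25 = 0.02429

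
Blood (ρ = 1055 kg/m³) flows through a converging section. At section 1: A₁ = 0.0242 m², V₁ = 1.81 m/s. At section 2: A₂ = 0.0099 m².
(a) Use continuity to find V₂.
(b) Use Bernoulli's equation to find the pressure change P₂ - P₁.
(a) Continuity: A₁V₁=A₂V₂ -> V₂=A₁V₁/A₂=0.0242*1.81/0.0099=4.42 m/s
(b) Bernoulli: P₂-P₁=0.5*rho*(V₁^2-V₂^2)/1000=0.5*1055*(1.81^2-4.42^2)/1000=-8.577 kPa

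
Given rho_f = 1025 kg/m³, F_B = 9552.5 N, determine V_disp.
Formula: F_B = \rho_f g V_{disp}
Substituting knowns: 9552.5 = 1025·9.81·V_disp
Solving for V_disp: V_disp = 9552.5/(1025·9.81) = 0.95 m³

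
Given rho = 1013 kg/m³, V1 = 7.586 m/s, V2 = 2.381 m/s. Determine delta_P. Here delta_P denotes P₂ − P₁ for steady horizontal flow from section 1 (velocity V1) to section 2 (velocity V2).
Formula: \Delta P = \frac{1}{2} \rho (V_1^2 - V_2^2)
delta_P = 0.5·1013·(7.586² − 2.381²)/1000 = 26.28 kPa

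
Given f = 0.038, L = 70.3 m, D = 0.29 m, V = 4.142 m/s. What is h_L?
Formula: h_L = f \frac{L}{D} \frac{V^2}{2g}
h_L = 0.038·(70.3/0.29)·4.142²/(2·9.81) = 8.055 m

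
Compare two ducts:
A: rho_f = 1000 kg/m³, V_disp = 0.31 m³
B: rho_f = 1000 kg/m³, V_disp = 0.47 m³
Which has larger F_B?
F_B(A) = 3041 N, F_B(B) = 4611 N. Answer: B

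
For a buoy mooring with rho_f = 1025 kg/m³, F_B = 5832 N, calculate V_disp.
Formula: F_B = \rho_f g V_{disp}
Substituting knowns: 5832 = 1025·9.81·V_disp
Solving for V_disp: V_disp = 5832/(1025·9.81) = 0.58 m³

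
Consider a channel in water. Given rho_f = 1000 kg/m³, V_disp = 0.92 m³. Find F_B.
Formula: F_B = \rho_f g V_{disp}
F_B = 1000·9.81·0.92 = 9025 N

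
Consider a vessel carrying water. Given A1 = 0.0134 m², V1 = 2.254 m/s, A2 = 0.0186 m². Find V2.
Formula: V_2 = \frac{A_1 V_1}{A_2}
V2 = 0.0134·2.254/0.0186 = 1.624 m/s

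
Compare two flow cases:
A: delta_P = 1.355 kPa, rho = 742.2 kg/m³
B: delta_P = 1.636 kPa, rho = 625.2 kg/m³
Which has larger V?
V(A) = 1.911 m/s, V(B) = 2.288 m/s. Answer: B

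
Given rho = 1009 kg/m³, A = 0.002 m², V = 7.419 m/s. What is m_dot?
Formula: \dot{m} = \rho A V
m_dot = 1009·0.002·7.419 = 14.97 kg/s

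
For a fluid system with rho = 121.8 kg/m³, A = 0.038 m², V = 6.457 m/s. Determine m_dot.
Formula: \dot{m} = \rho A V
m_dot = 121.8·0.038·6.457 = 29.89 kg/s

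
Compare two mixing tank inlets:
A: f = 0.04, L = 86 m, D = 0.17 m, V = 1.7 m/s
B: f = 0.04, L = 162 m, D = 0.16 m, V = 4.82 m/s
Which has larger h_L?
h_L(A) = 2.981 m, h_L(B) = 47.96 m. Answer: B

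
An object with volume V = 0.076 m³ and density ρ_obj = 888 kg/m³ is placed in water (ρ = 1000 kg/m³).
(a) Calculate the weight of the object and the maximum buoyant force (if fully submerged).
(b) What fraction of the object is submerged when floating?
(a) W=rho_obj*g*V=888*9.81*0.076=662.1 N; F_B(max)=rho*g*V=1000*9.81*0.076=745.6 N
(b) Floating fraction=rho_obj/rho=888/1000=0.888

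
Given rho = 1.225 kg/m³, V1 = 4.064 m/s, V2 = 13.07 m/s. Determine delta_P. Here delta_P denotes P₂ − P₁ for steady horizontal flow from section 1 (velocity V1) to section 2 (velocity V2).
Formula: \Delta P = \frac{1}{2} \rho (V_1^2 - V_2^2)
delta_P = 0.5·1.225·(4.064² − 13.07²)/1000 = -0.09451 kPa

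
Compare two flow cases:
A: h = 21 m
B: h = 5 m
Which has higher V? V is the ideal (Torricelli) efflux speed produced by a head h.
V(A) = 20.3 m/s, V(B) = 9.905 m/s. Answer: A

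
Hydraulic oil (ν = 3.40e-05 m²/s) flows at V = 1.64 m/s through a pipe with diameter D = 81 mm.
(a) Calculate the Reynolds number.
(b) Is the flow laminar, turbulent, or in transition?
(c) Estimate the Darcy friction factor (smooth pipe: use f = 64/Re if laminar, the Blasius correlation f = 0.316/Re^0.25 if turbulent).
(a) Re = V·D/ν = 1.64·0.081/3.40e-05 = 3907.1
(b) Flow regime: transition (2300 ≤ Re ≤ 4000)
(c) Friction factor: f ≈ 0.04 (transitional regime, no simple correlation)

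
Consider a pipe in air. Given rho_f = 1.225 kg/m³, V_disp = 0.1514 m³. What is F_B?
Formula: F_B = \rho_f g V_{disp}
F_B = 1.225·9.81·0.1514 = 1.819 N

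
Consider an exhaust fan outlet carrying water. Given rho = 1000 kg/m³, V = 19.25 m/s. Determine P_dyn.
Formula: P_{dyn} = \frac{1}{2} \rho V^2
P_dyn = 0.5·1000·19.25²/1000 = 185.3 kPa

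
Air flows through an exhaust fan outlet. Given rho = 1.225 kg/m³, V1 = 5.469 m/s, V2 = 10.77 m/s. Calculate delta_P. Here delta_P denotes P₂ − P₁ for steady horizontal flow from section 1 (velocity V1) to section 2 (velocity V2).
Formula: \Delta P = \frac{1}{2} \rho (V_1^2 - V_2^2)
delta_P = 0.5·1.225·(5.469² − 10.77²)/1000 = -0.05273 kPa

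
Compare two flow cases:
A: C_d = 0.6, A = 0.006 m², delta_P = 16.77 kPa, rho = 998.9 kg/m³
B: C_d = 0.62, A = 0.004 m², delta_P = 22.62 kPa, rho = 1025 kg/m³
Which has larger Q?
Q(A) = 20.86 L/s, Q(B) = 16.48 L/s. Answer: A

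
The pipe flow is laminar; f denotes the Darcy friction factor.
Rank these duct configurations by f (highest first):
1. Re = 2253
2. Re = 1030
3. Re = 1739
Case 1: f = 0.02841
Case 2: f = 0.06214
Case 3: f = 0.0368
Ranking (highest first): 2, 3, 1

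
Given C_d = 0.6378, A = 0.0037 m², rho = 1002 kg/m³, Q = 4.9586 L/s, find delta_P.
Formula: Q = C_d A \sqrt{\frac{2 \Delta P}{\rho}}
Substituting knowns: 4.9586 = 0.6378·0.0037·√(2·(delta_P·1000)/1002)·1000
Solving for delta_P: delta_P = ((4.9586/1000)/(0.6378·0.0037))²·1002/2/1000 = 2.212 kPa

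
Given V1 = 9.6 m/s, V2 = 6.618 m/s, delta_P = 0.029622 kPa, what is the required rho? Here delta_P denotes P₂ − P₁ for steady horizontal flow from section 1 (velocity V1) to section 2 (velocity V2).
Formula: \Delta P = \frac{1}{2} \rho (V_1^2 - V_2^2)
Substituting knowns: 0.029622 = 0.5·rho·(9.6² − 6.618²)/1000
Solving for rho: rho = 2·(0.029622·1000)/(9.6² − 6.618²) = 1.225 kg/m³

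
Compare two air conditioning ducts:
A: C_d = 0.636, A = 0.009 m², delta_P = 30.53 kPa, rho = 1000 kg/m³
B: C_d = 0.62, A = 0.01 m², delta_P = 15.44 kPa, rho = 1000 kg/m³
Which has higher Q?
Q(A) = 44.73 L/s, Q(B) = 34.45 L/s. Answer: A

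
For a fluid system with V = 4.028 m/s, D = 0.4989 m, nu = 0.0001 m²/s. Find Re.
Formula: Re = \frac{V D}{\nu}
Re = 4.028·0.4989/0.0001 = 20096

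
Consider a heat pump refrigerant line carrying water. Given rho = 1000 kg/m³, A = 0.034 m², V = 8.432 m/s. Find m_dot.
Formula: \dot{m} = \rho A V
m_dot = 1000·0.034·8.432 = 286.7 kg/s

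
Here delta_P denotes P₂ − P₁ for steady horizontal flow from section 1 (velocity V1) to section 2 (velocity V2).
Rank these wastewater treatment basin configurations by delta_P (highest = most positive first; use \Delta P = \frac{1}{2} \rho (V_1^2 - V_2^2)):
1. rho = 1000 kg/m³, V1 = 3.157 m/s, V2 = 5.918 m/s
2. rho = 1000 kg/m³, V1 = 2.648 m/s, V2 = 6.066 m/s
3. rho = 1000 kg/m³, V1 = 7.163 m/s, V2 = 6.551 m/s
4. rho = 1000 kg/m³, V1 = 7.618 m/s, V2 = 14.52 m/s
Case 1: delta_P = -12.53 kPa
Case 2: delta_P = -14.89 kPa
Case 3: delta_P = 4.196 kPa
Case 4: delta_P = -76.4 kPa
Ranking (highest first): 3, 1, 2, 4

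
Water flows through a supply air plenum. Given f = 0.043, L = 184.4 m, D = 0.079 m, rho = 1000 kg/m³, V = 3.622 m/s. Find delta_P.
Formula: \Delta P = f \frac{L}{D} \frac{\rho V^2}{2}
delta_P = 0.043·(184.4/0.079)·0.5·1000·3.622²/1000 = 658.4 kPa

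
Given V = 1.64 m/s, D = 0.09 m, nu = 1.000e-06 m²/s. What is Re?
Formula: Re = \frac{V D}{\nu}
Re = 1.64·0.09/1.000e-06 = 147600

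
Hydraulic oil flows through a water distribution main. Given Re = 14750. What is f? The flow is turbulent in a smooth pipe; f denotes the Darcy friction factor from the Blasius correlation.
Formula: f = \frac{0.316}{Re^{0.25}}
f = 0.316/14750^0.25 = 0.02867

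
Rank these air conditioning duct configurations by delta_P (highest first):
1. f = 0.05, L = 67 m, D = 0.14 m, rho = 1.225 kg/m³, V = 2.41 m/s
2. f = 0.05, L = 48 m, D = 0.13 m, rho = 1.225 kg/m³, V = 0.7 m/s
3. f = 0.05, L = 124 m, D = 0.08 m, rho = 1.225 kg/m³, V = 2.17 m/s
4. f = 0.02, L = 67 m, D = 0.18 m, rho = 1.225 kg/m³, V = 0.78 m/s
Case 1: delta_P = 0.08512 kPa
Case 2: delta_P = 0.005541 kPa
Case 3: delta_P = 0.2235 kPa
Case 4: delta_P = 0.002774 kPa
Ranking (highest first): 3, 1, 2, 4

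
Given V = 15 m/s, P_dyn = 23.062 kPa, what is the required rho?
Formula: P_{dyn} = \frac{1}{2} \rho V^2
Substituting knowns: 23.062 = 0.5·rho·15²/1000
Solving for rho: rho = 2·(23.062·1000)/15² = 205 kg/m³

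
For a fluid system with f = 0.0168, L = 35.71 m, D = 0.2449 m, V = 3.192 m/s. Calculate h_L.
Formula: h_L = f \frac{L}{D} \frac{V^2}{2g}
h_L = 0.0168·(35.71/0.2449)·3.192²/(2·9.81) = 1.272 m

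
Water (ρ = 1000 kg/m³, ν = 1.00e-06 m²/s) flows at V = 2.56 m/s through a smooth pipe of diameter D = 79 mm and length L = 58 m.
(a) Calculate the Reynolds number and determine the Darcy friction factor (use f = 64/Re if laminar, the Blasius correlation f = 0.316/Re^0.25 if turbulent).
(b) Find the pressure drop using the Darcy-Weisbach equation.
(a) Re = V·D/ν = 2.56·0.079/1.00e-06 = 202240 → turbulent (Re > 4000); f = 0.316/Re^0.25 = 0.316/202240^0.25 = 0.014901 (Blasius is strictly valid for Re ≲ 1e5; used here as the smooth-pipe estimate the problem specifies)
(b) Darcy-Weisbach: ΔP = f·(L/D)·½ρV²/1000 = 0.014901·(58/0.079)·½·1000·2.56²/1000 = 35.85 kPa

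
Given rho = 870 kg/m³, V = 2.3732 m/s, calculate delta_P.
Formula: V = \sqrt{\frac{2 \Delta P}{\rho}}
Substituting knowns: 2.3732 = √(2·(delta_P·1000)/870)
Solving for delta_P: delta_P = 2.3732²·870/2/1000 = 2.45 kPa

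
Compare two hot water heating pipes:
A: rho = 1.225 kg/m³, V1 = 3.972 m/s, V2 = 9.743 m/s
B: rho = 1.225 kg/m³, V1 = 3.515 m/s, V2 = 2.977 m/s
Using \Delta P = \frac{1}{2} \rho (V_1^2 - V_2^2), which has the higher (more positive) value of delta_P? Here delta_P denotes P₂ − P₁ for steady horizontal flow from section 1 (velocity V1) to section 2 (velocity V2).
delta_P(A) = -0.04848 kPa, delta_P(B) = 0.002139 kPa. Answer: B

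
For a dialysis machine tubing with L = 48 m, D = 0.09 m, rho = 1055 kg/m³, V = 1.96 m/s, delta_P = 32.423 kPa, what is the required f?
Formula: \Delta P = f \frac{L}{D} \frac{\rho V^2}{2}
Substituting knowns: 32.423 = f·(48/0.09)·0.5·1055·1.96²/1000
Solving for f: f = (32.423·1000)/((48/0.09)·0.5·1055·1.96²) = 0.03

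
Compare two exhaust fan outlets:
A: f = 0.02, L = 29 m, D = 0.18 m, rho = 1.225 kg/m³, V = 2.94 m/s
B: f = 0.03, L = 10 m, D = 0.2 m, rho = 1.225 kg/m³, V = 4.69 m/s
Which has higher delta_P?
delta_P(A) = 0.01706 kPa, delta_P(B) = 0.02021 kPa. Answer: B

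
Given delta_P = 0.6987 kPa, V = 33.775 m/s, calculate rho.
Formula: V = \sqrt{\frac{2 \Delta P}{\rho}}
Substituting knowns: 33.775 = √(2·(0.6987·1000)/rho)
Solving for rho: rho = 2·(0.6987·1000)/33.775² = 1.225 kg/m³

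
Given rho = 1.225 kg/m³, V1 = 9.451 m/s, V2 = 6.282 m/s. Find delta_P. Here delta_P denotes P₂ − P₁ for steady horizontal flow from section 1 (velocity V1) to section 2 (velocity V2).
Formula: \Delta P = \frac{1}{2} \rho (V_1^2 - V_2^2)
delta_P = 0.5·1.225·(9.451² − 6.282²)/1000 = 0.03054 kPa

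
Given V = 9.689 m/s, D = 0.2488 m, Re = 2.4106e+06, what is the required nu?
Formula: Re = \frac{V D}{\nu}
Substituting knowns: 2.4106e+06 = 9.689·0.2488/nu
Solving for nu: nu = 9.689·0.2488/2.4106e+06 = 1.000e-06 m²/s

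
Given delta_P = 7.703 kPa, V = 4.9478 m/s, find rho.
Formula: V = \sqrt{\frac{2 \Delta P}{\rho}}
Substituting knowns: 4.9478 = √(2·(7.703·1000)/rho)
Solving for rho: rho = 2·(7.703·1000)/4.9478² = 629.3 kg/m³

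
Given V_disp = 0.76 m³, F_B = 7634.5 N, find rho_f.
Formula: F_B = \rho_f g V_{disp}
Substituting knowns: 7634.5 = rho_f·9.81·0.76
Solving for rho_f: rho_f = 7634.5/(9.81·0.76) = 1024 kg/m³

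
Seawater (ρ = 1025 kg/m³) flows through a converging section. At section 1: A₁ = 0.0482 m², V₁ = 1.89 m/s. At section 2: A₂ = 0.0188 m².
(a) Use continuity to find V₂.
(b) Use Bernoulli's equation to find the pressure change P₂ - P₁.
(a) Continuity: A₁V₁=A₂V₂ -> V₂=A₁V₁/A₂=0.0482*1.89/0.0188=4.85 m/s
(b) Bernoulli: P₂-P₁=0.5*rho*(V₁^2-V₂^2)/1000=0.5*1025*(1.89^2-4.85^2)/1000=-10.22 kPa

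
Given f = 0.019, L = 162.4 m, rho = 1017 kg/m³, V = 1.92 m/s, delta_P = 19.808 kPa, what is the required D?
Formula: \Delta P = f \frac{L}{D} \frac{\rho V^2}{2}
Substituting knowns: 19.808 = 0.019·(162.4/D)·0.5·1017·1.92²/1000
Solving for D: D = 0.019·162.4·0.5·1017·1.92²/(19.808·1000) = 0.292 m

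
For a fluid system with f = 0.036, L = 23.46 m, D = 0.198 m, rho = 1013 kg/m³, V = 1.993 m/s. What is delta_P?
Formula: \Delta P = f \frac{L}{D} \frac{\rho V^2}{2}
delta_P = 0.036·(23.46/0.198)·0.5·1013·1.993²/1000 = 8.581 kPa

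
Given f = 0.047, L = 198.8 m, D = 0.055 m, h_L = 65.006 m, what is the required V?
Formula: h_L = f \frac{L}{D} \frac{V^2}{2g}
Substituting knowns: 65.006 = 0.047·(198.8/0.055)·V²/(2·9.81)
Solving for V: V = √(65.006·2·9.81/(0.047·(198.8/0.055))) = 2.74 m/s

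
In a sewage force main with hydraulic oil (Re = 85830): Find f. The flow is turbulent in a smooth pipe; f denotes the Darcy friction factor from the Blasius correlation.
Formula: f = \frac{0.316}{Re^{0.25}}
f = 0.316/85830^0.25 = 0.01846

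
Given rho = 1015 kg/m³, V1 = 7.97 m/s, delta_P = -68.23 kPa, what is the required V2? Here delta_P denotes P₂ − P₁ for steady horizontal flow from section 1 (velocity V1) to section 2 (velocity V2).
Formula: \Delta P = \frac{1}{2} \rho (V_1^2 - V_2^2)
Substituting knowns: -68.23 = 0.5·1015·(7.97² − V2²)/1000
Solving for V2: V2 = √(7.97² − 2·(-68.23·1000)/1015) = 14.07 m/s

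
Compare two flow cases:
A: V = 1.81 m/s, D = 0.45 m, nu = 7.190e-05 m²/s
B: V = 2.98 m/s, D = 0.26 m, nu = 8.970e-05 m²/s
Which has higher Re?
Re(A) = 11328, Re(B) = 8638. Answer: A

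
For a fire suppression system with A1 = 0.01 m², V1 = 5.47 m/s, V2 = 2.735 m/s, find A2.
Formula: V_2 = \frac{A_1 V_1}{A_2}
Substituting knowns: 2.735 = 0.01·5.47/A2
Solving for A2: A2 = 0.01·5.47/2.735 = 0.02 m²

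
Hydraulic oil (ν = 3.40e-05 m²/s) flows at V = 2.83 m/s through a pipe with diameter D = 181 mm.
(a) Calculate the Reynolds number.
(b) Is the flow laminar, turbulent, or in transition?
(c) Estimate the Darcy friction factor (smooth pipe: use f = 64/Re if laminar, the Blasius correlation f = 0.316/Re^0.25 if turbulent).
(a) Re = V·D/ν = 2.83·0.181/3.40e-05 = 15066
(b) Flow regime: turbulent (Re > 4000)
(c) Friction factor: f = 0.316/Re^0.25 = 0.316/15066^0.25 = 0.02852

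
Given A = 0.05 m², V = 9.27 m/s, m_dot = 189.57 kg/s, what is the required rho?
Formula: \dot{m} = \rho A V
Substituting knowns: 189.57 = rho·0.05·9.27
Solving for rho: rho = 189.57/(0.05·9.27) = 409 kg/m³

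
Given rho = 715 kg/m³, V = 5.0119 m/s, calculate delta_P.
Formula: V = \sqrt{\frac{2 \Delta P}{\rho}}
Substituting knowns: 5.0119 = √(2·(delta_P·1000)/715)
Solving for delta_P: delta_P = 5.0119²·715/2/1000 = 8.98 kPa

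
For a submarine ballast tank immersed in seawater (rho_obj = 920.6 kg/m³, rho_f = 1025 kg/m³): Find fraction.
Formula: f_{sub} = \frac{\rho_{obj}}{\rho_f}
fraction = 920.6/1025 = 0.8981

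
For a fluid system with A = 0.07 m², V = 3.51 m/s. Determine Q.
Formula: Q = A V
Q = 0.07·3.51·1000 = 245.7 L/s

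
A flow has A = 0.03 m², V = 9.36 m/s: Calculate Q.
Formula: Q = A V
Q = 0.03·9.36·1000 = 280.8 L/s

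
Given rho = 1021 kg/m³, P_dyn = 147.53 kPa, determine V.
Formula: P_{dyn} = \frac{1}{2} \rho V^2
Substituting knowns: 147.53 = 0.5·1021·V²/1000
Solving for V: V = √(2·(147.53·1000)/1021) = 17 m/s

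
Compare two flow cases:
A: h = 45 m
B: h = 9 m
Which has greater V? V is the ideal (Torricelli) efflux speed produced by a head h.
V(A) = 29.71 m/s, V(B) = 13.29 m/s. Answer: A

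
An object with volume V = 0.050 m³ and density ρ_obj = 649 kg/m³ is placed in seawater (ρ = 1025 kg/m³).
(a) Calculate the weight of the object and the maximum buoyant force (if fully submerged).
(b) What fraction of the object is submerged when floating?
(a) W=rho_obj*g*V=649*9.81*0.050=318.3 N; F_B(max)=rho*g*V=1025*9.81*0.050=502.8 N
(b) Floating fraction=rho_obj/rho=649/1025=0.633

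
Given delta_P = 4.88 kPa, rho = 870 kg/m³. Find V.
Formula: V = \sqrt{\frac{2 \Delta P}{\rho}}
V = √(2·(4.88·1000)/870) = 3.349 m/s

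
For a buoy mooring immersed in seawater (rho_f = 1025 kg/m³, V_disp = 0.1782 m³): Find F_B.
Formula: F_B = \rho_f g V_{disp}
F_B = 1025·9.81·0.1782 = 1792 N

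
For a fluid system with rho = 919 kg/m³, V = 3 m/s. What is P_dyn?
Formula: P_{dyn} = \frac{1}{2} \rho V^2
P_dyn = 0.5·919·3²/1000 = 4.136 kPa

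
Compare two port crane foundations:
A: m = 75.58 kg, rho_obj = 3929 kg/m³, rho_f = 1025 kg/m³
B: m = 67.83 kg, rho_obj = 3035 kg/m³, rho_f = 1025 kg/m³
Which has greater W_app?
W_app(A) = 548 N, W_app(B) = 440.7 N. Answer: A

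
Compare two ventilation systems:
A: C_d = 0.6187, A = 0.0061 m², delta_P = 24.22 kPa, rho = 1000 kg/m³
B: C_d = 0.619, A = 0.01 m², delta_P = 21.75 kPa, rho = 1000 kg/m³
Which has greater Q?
Q(A) = 26.27 L/s, Q(B) = 40.83 L/s. Answer: B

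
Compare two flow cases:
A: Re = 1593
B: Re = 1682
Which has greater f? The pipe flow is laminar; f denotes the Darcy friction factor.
f(A) = 0.04018, f(B) = 0.03805. Answer: A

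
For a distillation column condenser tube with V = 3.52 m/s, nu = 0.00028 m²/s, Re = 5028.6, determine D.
Formula: Re = \frac{V D}{\nu}
Substituting knowns: 5028.6 = 3.52·D/0.00028
Solving for D: D = 5028.6·0.00028/3.52 = 0.4 m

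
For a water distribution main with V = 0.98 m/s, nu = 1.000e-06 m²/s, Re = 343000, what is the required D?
Formula: Re = \frac{V D}{\nu}
Substituting knowns: 343000 = 0.98·D/1.000e-06
Solving for D: D = 343000·1.000e-06/0.98 = 0.35 m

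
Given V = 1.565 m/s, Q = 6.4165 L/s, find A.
Formula: Q = A V
Substituting knowns: 6.4165 = A·1.565·1000
Solving for A: A = (6.4165/1000)/1.565 = 0.0041 m²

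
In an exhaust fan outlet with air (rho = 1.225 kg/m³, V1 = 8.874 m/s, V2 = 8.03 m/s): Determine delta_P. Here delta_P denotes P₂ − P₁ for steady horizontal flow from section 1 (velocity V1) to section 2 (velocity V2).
Formula: \Delta P = \frac{1}{2} \rho (V_1^2 - V_2^2)
delta_P = 0.5·1.225·(8.874² − 8.03²)/1000 = 0.008739 kPa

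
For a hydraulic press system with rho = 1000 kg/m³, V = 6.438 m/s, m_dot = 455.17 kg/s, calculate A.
Formula: \dot{m} = \rho A V
Substituting knowns: 455.17 = 1000·A·6.438
Solving for A: A = 455.17/(1000·6.438) = 0.0707 m²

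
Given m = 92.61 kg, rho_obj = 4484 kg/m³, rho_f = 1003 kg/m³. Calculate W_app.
Formula: W_{app} = mg\left(1 - \frac{\rho_f}{\rho_{obj}}\right)
W_app = 92.61·9.81·(1 − 1003/4484) = 705.3 N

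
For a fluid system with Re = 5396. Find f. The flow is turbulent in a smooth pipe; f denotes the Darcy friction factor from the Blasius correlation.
Formula: f = \frac{0.316}{Re^{0.25}}
f = 0.316/5396^0.25 = 0.03687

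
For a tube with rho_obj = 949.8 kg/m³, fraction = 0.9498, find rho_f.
Formula: f_{sub} = \frac{\rho_{obj}}{\rho_f}
Substituting knowns: 0.9498 = 949.8/rho_f
Solving for rho_f: rho_f = 949.8/0.9498 = 1000 kg/m³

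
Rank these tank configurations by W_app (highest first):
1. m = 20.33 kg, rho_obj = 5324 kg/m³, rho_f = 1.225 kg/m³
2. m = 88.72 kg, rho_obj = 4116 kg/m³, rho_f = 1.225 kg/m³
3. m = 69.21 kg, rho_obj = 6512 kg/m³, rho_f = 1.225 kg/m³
Case 1: W_app = 199.4 N
Case 2: W_app = 870.1 N
Case 3: W_app = 678.8 N
Ranking (highest first): 2, 3, 1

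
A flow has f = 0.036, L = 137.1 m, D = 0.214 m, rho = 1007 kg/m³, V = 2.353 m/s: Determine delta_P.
Formula: \Delta P = f \frac{L}{D} \frac{\rho V^2}{2}
delta_P = 0.036·(137.1/0.214)·0.5·1007·2.353²/1000 = 64.29 kPa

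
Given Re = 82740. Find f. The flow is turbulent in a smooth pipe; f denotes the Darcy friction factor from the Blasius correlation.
Formula: f = \frac{0.316}{Re^{0.25}}
f = 0.316/82740^0.25 = 0.01863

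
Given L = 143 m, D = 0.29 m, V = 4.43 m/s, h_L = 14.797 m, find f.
Formula: h_L = f \frac{L}{D} \frac{V^2}{2g}
Substituting knowns: 14.797 = f·(143/0.29)·4.43²/(2·9.81)
Solving for f: f = 14.797·2·9.81/((143/0.29)·4.43²) = 0.03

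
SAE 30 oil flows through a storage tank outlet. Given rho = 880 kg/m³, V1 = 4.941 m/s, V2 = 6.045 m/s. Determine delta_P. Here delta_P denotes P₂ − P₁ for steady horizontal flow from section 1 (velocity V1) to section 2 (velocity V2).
Formula: \Delta P = \frac{1}{2} \rho (V_1^2 - V_2^2)
delta_P = 0.5·880·(4.941² − 6.045²)/1000 = -5.337 kPa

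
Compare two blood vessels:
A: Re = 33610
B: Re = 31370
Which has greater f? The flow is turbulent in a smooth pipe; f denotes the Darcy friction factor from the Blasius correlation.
f(A) = 0.02334, f(B) = 0.02374. Answer: B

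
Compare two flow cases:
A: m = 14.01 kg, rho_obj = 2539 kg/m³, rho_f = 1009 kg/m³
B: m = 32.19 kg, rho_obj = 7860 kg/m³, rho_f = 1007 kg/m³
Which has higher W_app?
W_app(A) = 82.82 N, W_app(B) = 275.3 N. Answer: B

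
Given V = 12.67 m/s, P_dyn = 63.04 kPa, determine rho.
Formula: P_{dyn} = \frac{1}{2} \rho V^2
Substituting knowns: 63.04 = 0.5·rho·12.67²/1000
Solving for rho: rho = 2·(63.04·1000)/12.67² = 785.4 kg/m³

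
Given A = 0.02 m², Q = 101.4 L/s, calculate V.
Formula: Q = A V
Substituting knowns: 101.4 = 0.02·V·1000
Solving for V: V = (101.4/1000)/0.02 = 5.07 m/s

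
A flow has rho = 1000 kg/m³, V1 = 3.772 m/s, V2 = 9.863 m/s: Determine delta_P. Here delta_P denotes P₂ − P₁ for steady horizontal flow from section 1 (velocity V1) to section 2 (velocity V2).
Formula: \Delta P = \frac{1}{2} \rho (V_1^2 - V_2^2)
delta_P = 0.5·1000·(3.772² − 9.863²)/1000 = -41.53 kPa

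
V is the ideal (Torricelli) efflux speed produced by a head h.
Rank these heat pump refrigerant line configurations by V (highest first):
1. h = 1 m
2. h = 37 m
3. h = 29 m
Case 1: V = 4.429 m/s
Case 2: V = 26.94 m/s
Case 3: V = 23.85 m/s
Ranking (highest first): 2, 3, 1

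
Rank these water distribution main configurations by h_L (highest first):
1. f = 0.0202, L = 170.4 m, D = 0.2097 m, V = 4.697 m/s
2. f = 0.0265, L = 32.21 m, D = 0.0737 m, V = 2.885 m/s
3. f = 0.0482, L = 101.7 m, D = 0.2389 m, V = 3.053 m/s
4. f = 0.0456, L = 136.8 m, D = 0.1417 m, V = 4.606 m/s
Case 1: h_L = 18.46 m
Case 2: h_L = 4.913 m
Case 3: h_L = 9.748 m
Case 4: h_L = 47.6 m
Ranking (highest first): 4, 1, 3, 2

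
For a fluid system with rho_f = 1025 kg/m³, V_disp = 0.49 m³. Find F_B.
Formula: F_B = \rho_f g V_{disp}
F_B = 1025·9.81·0.49 = 4927 N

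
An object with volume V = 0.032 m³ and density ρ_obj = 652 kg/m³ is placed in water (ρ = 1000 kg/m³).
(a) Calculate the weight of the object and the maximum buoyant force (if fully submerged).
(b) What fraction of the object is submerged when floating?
(a) W=rho_obj*g*V=652*9.81*0.032=204.7 N; F_B(max)=rho*g*V=1000*9.81*0.032=313.9 N
(b) Floating fraction=rho_obj/rho=652/1000=0.652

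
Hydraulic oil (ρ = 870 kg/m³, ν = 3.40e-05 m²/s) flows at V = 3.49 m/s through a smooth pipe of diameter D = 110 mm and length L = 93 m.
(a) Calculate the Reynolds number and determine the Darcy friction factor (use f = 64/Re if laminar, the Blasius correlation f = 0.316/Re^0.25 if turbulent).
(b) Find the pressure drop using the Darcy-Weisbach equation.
(a) Re = V·D/ν = 3.49·0.11/3.40e-05 = 11291 → turbulent (Re > 4000); f = 0.316/Re^0.25 = 0.316/11291^0.25 = 0.030655
(b) Darcy-Weisbach: ΔP = f·(L/D)·½ρV²/1000 = 0.030655·(93/0.110)·½·870·3.49²/1000 = 137.3 kPa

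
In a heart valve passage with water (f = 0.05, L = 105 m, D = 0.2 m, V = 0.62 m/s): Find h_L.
Formula: h_L = f \frac{L}{D} \frac{V^2}{2g}
h_L = 0.05·(105/0.2)·0.62²/(2·9.81) = 0.5143 m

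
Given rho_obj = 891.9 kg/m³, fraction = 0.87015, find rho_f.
Formula: f_{sub} = \frac{\rho_{obj}}{\rho_f}
Substituting knowns: 0.87015 = 891.9/rho_f
Solving for rho_f: rho_f = 891.9/0.87015 = 1025 kg/m³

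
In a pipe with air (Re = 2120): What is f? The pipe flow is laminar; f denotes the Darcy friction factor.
Formula: f = \frac{64}{Re}
f = 64/2120 = 0.03019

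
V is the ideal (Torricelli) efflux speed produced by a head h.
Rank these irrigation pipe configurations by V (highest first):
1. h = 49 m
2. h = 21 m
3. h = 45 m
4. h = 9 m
Case 1: V = 31.01 m/s
Case 2: V = 20.3 m/s
Case 3: V = 29.71 m/s
Case 4: V = 13.29 m/s
Ranking (highest first): 1, 3, 2, 4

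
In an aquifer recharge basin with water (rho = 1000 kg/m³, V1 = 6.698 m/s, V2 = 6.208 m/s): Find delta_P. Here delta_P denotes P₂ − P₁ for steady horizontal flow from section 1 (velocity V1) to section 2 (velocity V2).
Formula: \Delta P = \frac{1}{2} \rho (V_1^2 - V_2^2)
delta_P = 0.5·1000·(6.698² − 6.208²)/1000 = 3.162 kPa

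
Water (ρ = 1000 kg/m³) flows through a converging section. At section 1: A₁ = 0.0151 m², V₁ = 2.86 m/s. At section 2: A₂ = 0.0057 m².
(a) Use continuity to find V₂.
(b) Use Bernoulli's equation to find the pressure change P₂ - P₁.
(a) Continuity: A₁V₁=A₂V₂ -> V₂=A₁V₁/A₂=0.0151*2.86/0.0057=7.58 m/s
(b) Bernoulli: P₂-P₁=0.5*rho*(V₁^2-V₂^2)/1000=0.5*1000*(2.86^2-7.58^2)/1000=-24.64 kPa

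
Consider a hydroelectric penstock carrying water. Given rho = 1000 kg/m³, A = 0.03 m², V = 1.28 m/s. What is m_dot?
Formula: \dot{m} = \rho A V
m_dot = 1000·0.03·1.28 = 38.4 kg/s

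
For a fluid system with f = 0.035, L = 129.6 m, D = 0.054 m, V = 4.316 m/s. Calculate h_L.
Formula: h_L = f \frac{L}{D} \frac{V^2}{2g}
h_L = 0.035·(129.6/0.054)·4.316²/(2·9.81) = 79.75 m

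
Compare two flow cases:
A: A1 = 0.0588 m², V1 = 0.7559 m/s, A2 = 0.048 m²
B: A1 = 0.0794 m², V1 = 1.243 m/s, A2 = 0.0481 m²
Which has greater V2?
V2(A) = 0.926 m/s, V2(B) = 2.052 m/s. Answer: B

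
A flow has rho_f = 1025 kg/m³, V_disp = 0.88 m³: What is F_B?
Formula: F_B = \rho_f g V_{disp}
F_B = 1025·9.81·0.88 = 8849 N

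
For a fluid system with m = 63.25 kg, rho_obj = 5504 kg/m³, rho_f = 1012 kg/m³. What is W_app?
Formula: W_{app} = mg\left(1 - \frac{\rho_f}{\rho_{obj}}\right)
W_app = 63.25·9.81·(1 − 1012/5504) = 506.4 N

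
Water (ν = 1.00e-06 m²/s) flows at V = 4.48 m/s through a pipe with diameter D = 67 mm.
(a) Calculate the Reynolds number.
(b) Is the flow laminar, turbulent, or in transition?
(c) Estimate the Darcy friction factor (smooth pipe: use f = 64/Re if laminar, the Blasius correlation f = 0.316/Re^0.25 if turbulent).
(a) Re = V·D/ν = 4.48·0.067/1.00e-06 = 300160
(b) Flow regime: turbulent (Re > 4000)
(c) Friction factor: f = 0.316/Re^0.25 = 0.316/300160^0.25 = 0.0135 (Blasius is strictly valid for Re ≲ 1e5; used here as the smooth-pipe estimate the problem specifies)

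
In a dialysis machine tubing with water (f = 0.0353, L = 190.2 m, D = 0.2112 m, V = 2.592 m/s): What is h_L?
Formula: h_L = f \frac{L}{D} \frac{V^2}{2g}
h_L = 0.0353·(190.2/0.2112)·2.592²/(2·9.81) = 10.89 m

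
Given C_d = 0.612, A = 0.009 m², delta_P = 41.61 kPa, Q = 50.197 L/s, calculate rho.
Formula: Q = C_d A \sqrt{\frac{2 \Delta P}{\rho}}
Substituting knowns: 50.197 = 0.612·0.009·√(2·(41.61·1000)/rho)·1000
Solving for rho: rho = 2·(41.61·1000)/((50.197/1000)/(0.612·0.009))² = 1002 kg/m³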